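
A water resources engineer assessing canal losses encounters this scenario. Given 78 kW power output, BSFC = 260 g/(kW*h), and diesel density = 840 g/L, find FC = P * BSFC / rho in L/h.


FC = P * BSFC / rho_fuel
   = 78 * 260 / 840
   = 20280 / 840
   = 24.14 L/h


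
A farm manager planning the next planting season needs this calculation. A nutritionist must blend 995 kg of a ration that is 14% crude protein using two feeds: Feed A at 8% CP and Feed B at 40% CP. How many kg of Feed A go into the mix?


parts_A = CP_b - target = 40 - 14 = 26
parts_B = target - CP_a = 14 - 8 = 6
total_parts = 26 + 6 = 32
Feed A = 995 * 26 / 32 = 808.44 kg
Feed B = 995 * 6 / 32 = 186.56 kg

808.44 kg


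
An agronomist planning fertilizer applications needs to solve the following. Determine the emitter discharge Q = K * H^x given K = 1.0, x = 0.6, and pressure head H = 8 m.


Q = K * H^x
  = 1.0 * 8^0.6
  = 1.0 * 3.4822
  = 3.48 L/h


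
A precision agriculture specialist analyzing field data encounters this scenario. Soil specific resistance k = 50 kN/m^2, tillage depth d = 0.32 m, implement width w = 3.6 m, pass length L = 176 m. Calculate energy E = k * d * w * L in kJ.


E = k * d * w * L
  = 50 * 0.32 * 3.6 * 176
  = 10137.60 kJ


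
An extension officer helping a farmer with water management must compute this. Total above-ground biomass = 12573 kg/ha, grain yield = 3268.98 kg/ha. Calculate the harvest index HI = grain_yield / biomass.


HI = grain_yield / biomass
   = 3268.98 / 12573
   = 0.26


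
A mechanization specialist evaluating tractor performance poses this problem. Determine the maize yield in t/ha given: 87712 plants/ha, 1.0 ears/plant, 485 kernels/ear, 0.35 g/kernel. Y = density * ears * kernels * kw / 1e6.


Y = density * ears * kernels * kw
  = 87712 * 1.0 * 485 * 0.35 g/ha
  = 14889112.00 g/ha
  = 14889.11 kg/ha = 14.89 t/ha


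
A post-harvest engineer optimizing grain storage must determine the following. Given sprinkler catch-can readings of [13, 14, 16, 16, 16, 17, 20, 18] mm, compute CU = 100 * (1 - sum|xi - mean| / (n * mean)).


xbar = 130 / 8 = 16.250
sum|xi - xbar| = 12.500
CU = 100 * (1 - 12.500 / (8 * 16.250))
   = 100 * (1 - 0.0962)
   = 90.38%


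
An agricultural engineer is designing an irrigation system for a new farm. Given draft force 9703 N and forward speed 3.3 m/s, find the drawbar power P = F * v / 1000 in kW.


P = F * v / 1000
  = 9703 * 3.3 / 1000
  = 32019.90 / 1000
  = 32.02 kW


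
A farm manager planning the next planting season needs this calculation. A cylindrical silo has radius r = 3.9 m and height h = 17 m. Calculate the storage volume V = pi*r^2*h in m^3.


V = pi * r^2 * h
  = pi * 3.9^2 * 17
  = pi * 15.21 * 17
  = 812.32 m^3


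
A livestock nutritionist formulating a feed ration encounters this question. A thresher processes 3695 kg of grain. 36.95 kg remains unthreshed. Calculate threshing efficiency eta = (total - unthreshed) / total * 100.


eta = (total - unthreshed) / total * 100
    = (3695 - 36.95) / 3695 * 100
    = 3658.05 / 3695 * 100
    = 99%


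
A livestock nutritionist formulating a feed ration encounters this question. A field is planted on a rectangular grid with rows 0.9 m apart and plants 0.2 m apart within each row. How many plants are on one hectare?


D = 10000 / (row_sp * plant_sp)
  = 10000 / (0.9 * 0.2)
  = 10000 / 0.1800
  = 55555.56 plants/ha


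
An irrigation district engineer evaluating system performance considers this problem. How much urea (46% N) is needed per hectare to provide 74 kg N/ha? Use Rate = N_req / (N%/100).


Rate = N_required / (N_content / 100)
     = 74 / (46 / 100)
     = 74 / 0.46
     = 160.87 kg/ha


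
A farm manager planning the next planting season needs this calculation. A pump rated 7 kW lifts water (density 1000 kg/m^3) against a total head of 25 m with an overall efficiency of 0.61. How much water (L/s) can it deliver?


Q = (P * 1000 * eta) / (rho * g * H)
  = (7 * 1000 * 0.61) / (1000 * 9.81 * 25)
  = 4270 / 245250
  = 0.01741 m^3/s = 17.41 L/s


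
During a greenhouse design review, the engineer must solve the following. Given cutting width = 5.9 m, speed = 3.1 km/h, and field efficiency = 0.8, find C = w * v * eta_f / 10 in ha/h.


C = w * v * eta_f / 10
  = 5.9 * 3.1 * 0.8 / 10
  = 14.63 / 10
  = 1.46 ha/h


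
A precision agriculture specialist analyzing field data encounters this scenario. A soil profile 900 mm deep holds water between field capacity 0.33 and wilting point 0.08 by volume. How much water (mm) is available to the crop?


AW = (FC - WP) * D
   = (0.33 - 0.08) * 900
   = 0.25 * 900
   = 225 mm


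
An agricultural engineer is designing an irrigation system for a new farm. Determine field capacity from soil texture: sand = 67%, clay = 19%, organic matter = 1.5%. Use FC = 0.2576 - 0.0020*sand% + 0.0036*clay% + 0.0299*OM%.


FC = 0.2576 - 0.0020*67 + 0.0036*19 + 0.0299*1.5
   = 0.2576 - 0.1340 + 0.0684 + 0.0449
   = 0.2369


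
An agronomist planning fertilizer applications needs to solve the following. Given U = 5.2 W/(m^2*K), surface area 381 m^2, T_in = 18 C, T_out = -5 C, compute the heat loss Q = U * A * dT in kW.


dT = 18 - (-5) = 23 K
Q = U * A * dT
  = 5.2 * 381 * 23
  = 45567.60 W = 45.57 kW


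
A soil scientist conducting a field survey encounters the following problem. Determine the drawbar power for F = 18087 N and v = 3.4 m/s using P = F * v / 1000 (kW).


P = F * v / 1000
  = 18087 * 3.4 / 1000
  = 61495.80 / 1000
  = 61.50 kW


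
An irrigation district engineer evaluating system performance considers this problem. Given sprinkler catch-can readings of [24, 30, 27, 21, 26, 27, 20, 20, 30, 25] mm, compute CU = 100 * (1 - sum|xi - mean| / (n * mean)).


xbar = 250 / 10 = 25
sum|xi - xbar| = 30
CU = 100 * (1 - 30 / (10 * 25))
   = 100 * (1 - 0.1200)
   = 88%


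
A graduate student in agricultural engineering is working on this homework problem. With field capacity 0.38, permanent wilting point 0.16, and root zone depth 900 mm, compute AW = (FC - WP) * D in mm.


AW = (FC - WP) * D
   = (0.38 - 0.16) * 900
   = 0.22 * 900
   = 198 mm


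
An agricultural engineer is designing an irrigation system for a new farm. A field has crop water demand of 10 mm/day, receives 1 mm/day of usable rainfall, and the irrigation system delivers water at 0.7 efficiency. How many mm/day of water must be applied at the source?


IWR = (ETc - Pe) / Ea
    = (10 - 1) / 0.7
    = 9 / 0.7
    = 12.86 mm/day


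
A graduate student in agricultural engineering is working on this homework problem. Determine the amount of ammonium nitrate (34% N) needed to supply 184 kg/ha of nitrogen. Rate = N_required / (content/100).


Rate = N_required / (N_content / 100)
     = 184 / (34 / 100)
     = 184 / 0.34
     = 541.18 kg/ha


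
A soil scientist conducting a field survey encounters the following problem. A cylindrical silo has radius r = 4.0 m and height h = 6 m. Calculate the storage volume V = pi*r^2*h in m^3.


V = pi * r^2 * h
  = pi * 4.0^2 * 6
  = pi * 16 * 6
  = 301.59 m^3


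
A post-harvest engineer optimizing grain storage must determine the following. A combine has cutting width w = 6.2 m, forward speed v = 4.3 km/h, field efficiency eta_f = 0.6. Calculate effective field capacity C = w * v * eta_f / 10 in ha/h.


C = w * v * eta_f / 10
  = 6.2 * 4.3 * 0.6 / 10
  = 16.00 / 10
  = 1.60 ha/h


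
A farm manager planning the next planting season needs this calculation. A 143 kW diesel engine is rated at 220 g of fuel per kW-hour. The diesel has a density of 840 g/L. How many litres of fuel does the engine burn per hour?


FC = P * BSFC / rho_fuel
   = 143 * 220 / 840
   = 31460 / 840
   = 37.45 L/h


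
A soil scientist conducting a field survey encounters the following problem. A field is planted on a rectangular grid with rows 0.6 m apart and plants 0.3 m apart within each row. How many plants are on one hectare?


D = 10000 / (row_sp * plant_sp)
  = 10000 / (0.6 * 0.3)
  = 10000 / 0.1800
  = 55555.56 plants/ha


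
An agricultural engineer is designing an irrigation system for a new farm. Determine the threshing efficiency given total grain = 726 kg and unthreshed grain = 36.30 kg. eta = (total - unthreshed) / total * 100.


eta = (total - unthreshed) / total * 100
    = (726 - 36.30) / 726 * 100
    = 689.70 / 726 * 100
    = 95%


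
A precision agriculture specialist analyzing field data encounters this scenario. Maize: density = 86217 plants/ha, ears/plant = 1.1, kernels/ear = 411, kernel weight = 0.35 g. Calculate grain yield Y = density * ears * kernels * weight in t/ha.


Y = density * ears * kernels * kw
  = 86217 * 1.1 * 411 * 0.35 g/ha
  = 13642547.00 g/ha
  = 13642.55 kg/ha = 13.64 t/ha


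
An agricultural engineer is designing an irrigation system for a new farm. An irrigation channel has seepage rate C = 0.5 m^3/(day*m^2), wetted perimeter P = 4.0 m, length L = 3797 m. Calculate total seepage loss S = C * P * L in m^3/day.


S = C * P * L
  = 0.5 * 4.0 * 3797
  = 7594 m^3/day


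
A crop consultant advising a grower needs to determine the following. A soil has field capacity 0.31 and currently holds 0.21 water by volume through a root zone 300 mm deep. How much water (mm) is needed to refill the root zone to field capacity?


SMD = (FC - theta) * D
    = (0.31 - 0.21) * 300
    = 0.100 * 300
    = 30 mm


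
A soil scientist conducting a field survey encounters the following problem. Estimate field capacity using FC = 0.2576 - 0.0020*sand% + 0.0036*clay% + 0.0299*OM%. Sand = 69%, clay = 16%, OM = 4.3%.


FC = 0.2576 - 0.0020*69 + 0.0036*16 + 0.0299*4.3
   = 0.2576 - 0.1380 + 0.0576 + 0.1286
   = 0.3058


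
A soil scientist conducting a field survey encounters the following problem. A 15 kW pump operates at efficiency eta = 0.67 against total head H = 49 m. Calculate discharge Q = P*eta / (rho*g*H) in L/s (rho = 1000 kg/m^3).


Q = (P * 1000 * eta) / (rho * g * H)
  = (15 * 1000 * 0.67) / (1000 * 9.81 * 49)
  = 10050 / 480690
  = 0.02091 m^3/s = 20.91 L/s


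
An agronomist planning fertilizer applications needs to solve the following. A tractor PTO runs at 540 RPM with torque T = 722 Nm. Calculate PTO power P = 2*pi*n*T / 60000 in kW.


P = 2*pi*n*T / 60000
  = 2*pi * 540 * 722 / 60000
  = 2449688.29 / 60000
  = 40.83 kW


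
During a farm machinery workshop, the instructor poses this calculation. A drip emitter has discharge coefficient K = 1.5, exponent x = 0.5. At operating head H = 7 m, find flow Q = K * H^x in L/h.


Q = K * H^x
  = 1.5 * 7^0.5
  = 1.5 * 2.6458
  = 3.97 L/h


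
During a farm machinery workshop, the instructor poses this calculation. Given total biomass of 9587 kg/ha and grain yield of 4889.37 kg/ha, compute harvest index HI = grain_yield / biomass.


HI = grain_yield / biomass
   = 4889.37 / 9587
   = 0.51


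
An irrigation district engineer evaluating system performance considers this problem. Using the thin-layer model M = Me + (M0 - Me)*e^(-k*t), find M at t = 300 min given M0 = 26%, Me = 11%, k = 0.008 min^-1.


M = Me + (M0 - Me) * e^(-k*t)
  = 11 + (26 - 11) * e^(-0.008*300)
  = 11 + 15 * e^(-2.400)
  = 11 + 15 * 0.09072
  = 11 + 1.3608
  = 12.36%


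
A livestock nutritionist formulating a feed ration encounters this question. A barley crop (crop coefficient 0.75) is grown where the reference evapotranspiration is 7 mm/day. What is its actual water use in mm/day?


ETc = Kc * ET0
    = 0.75 * 7
    = 5.25 mm/day


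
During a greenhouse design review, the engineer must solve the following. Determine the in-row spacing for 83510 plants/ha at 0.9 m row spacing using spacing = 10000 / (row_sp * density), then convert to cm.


spacing = 10000 / (row_sp * density)
        = 10000 / (0.9 * 83510)
        = 10000 / 75159
        = 0.13305 m = 13.31 cm


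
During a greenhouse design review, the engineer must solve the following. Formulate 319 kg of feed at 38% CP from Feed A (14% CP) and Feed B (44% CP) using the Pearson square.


parts_A = CP_b - target = 44 - 38 = 6
parts_B = target - CP_a = 38 - 14 = 24
total_parts = 6 + 24 = 30
Feed A = 319 * 6 / 30 = 63.80 kg
Feed B = 319 * 24 / 30 = 255.20 kg

63.80 kg


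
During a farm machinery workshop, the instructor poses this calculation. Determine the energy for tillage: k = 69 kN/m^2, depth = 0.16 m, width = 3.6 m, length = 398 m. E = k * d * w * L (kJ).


E = k * d * w * L
  = 69 * 0.16 * 3.6 * 398
  = 15818.11 kJ


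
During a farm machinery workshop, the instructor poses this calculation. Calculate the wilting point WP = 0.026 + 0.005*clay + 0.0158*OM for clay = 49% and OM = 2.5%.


WP = 0.026 + 0.005*49 + 0.0158*2.5
   = 0.026 + 0.2450 + 0.0395
   = 0.3105


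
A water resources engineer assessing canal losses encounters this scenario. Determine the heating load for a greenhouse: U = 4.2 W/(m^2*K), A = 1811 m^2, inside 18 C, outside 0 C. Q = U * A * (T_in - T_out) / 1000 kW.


dT = 18 - (0) = 18 K
Q = U * A * dT
  = 4.2 * 1811 * 18
  = 136911.60 W = 136.91 kW


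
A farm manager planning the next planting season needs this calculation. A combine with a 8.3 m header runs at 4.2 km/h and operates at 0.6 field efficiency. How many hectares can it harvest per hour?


C = w * v * eta_f / 10
  = 8.3 * 4.2 * 0.6 / 10
  = 20.92 / 10
  = 2.09 ha/h


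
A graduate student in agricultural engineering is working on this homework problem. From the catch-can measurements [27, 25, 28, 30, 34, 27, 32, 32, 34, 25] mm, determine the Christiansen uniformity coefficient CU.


xbar = 294 / 10 = 29.400
sum|xi - xbar| = 30
CU = 100 * (1 - 30 / (10 * 29.400))
   = 100 * (1 - 0.1020)
   = 89.80%


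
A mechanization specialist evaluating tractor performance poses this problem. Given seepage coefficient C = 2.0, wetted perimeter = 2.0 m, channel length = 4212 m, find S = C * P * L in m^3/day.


S = C * P * L
  = 2.0 * 2.0 * 4212
  = 16848 m^3/day


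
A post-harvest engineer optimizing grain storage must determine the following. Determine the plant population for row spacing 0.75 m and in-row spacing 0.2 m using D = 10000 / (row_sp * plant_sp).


D = 10000 / (row_sp * plant_sp)
  = 10000 / (0.75 * 0.2)
  = 10000 / 0.1500
  = 66666.67 plants/ha


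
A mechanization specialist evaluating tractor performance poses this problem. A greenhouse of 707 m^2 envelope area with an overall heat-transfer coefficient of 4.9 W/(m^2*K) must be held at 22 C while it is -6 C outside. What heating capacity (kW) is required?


dT = 22 - (-6) = 28 K
Q = U * A * dT
  = 4.9 * 707 * 28
  = 97000.40 W = 97.00 kW


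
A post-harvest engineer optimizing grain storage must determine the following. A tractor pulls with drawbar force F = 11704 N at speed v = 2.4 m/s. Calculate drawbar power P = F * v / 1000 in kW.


P = F * v / 1000
  = 11704 * 2.4 / 1000
  = 28089.60 / 1000
  = 28.09 kW


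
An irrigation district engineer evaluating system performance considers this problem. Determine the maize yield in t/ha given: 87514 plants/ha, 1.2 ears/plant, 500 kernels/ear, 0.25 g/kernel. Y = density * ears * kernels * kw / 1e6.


Y = density * ears * kernels * kw
  = 87514 * 1.2 * 500 * 0.25 g/ha
  = 13127100 g/ha
  = 13127.10 kg/ha = 13.13 t/ha


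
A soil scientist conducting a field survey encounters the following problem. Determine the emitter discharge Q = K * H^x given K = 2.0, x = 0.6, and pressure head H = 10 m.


Q = K * H^x
  = 2.0 * 10^0.6
  = 2.0 * 3.9811
  = 7.96 L/h


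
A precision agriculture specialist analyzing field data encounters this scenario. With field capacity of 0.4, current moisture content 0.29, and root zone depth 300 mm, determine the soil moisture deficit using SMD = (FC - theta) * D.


SMD = (FC - theta) * D
    = (0.4 - 0.29) * 300
    = 0.110 * 300
    = 33 mm


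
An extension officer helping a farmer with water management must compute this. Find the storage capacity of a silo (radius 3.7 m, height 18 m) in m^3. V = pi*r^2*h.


V = pi * r^2 * h
  = pi * 3.7^2 * 18
  = pi * 13.69 * 18
  = 774.15 m^3


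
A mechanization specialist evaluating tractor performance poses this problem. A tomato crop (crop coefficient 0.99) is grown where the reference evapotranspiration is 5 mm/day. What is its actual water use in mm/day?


ETc = Kc * ET0
    = 0.99 * 5
    = 4.95 mm/day


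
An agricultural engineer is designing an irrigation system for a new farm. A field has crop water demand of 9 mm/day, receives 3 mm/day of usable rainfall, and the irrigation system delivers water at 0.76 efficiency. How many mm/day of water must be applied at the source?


IWR = (ETc - Pe) / Ea
    = (9 - 3) / 0.76
    = 6 / 0.76
    = 7.89 mm/day


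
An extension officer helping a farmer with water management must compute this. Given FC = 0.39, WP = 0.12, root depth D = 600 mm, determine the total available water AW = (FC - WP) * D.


AW = (FC - WP) * D
   = (0.39 - 0.12) * 600
   = 0.27 * 600
   = 162 mm


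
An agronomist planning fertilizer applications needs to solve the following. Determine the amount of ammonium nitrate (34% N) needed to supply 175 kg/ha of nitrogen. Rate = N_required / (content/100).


Rate = N_required / (N_content / 100)
     = 175 / (34 / 100)
     = 175 / 0.34
     = 514.71 kg/ha


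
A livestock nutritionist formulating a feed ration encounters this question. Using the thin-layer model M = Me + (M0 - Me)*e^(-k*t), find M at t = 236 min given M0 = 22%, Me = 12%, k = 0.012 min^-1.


M = Me + (M0 - Me) * e^(-k*t)
  = 12 + (22 - 12) * e^(-0.012*236)
  = 12 + 10 * e^(-2.832)
  = 12 + 10 * 0.05889
  = 12 + 0.5889
  = 12.59%


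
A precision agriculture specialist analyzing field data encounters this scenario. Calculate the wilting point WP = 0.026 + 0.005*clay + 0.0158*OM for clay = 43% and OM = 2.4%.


WP = 0.026 + 0.005*43 + 0.0158*2.4
   = 0.026 + 0.2150 + 0.0379
   = 0.2789


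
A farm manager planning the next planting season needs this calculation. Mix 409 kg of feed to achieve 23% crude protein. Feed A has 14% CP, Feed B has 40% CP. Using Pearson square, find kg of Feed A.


parts_A = CP_b - target = 40 - 23 = 17
parts_B = target - CP_a = 23 - 14 = 9
total_parts = 17 + 9 = 26
Feed A = 409 * 17 / 26 = 267.42 kg
Feed B = 409 * 9 / 26 = 141.58 kg

267.42 kg


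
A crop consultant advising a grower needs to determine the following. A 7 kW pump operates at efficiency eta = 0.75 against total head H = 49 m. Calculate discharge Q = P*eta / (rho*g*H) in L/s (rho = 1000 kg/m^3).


Q = (P * 1000 * eta) / (rho * g * H)
  = (7 * 1000 * 0.75) / (1000 * 9.81 * 49)
  = 5250 / 480690
  = 0.01092 m^3/s = 10.92 L/s


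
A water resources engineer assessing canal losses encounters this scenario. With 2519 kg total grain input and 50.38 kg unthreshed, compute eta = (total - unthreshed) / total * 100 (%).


eta = (total - unthreshed) / total * 100
    = (2519 - 50.38) / 2519 * 100
    = 2468.62 / 2519 * 100
    = 98%


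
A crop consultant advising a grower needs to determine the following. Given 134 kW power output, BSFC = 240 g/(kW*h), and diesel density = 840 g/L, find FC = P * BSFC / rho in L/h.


FC = P * BSFC / rho_fuel
   = 134 * 240 / 840
   = 32160 / 840
   = 38.29 L/h


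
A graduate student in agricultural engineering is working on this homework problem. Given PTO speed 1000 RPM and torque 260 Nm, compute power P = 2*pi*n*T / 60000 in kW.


P = 2*pi*n*T / 60000
  = 2*pi * 1000 * 260 / 60000
  = 1633628.18 / 60000
  = 27.23 kW


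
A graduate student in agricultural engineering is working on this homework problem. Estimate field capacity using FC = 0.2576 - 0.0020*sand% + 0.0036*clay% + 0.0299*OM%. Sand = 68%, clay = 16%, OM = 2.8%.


FC = 0.2576 - 0.0020*68 + 0.0036*16 + 0.0299*2.8
   = 0.2576 - 0.1360 + 0.0576 + 0.0837
   = 0.2629


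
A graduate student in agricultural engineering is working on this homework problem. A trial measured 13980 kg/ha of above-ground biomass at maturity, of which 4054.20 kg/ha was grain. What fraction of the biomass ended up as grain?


HI = grain_yield / biomass
   = 4054.20 / 13980
   = 0.29


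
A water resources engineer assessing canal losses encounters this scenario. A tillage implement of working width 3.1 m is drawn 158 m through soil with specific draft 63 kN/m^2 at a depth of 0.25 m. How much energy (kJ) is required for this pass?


E = k * d * w * L
  = 63 * 0.25 * 3.1 * 158
  = 7714.35 kJ


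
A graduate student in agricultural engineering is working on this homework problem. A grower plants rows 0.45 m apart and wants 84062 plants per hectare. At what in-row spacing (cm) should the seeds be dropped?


spacing = 10000 / (row_sp * density)
        = 10000 / (0.45 * 84062)
        = 10000 / 37827.90
        = 0.26436 m = 26.44 cm


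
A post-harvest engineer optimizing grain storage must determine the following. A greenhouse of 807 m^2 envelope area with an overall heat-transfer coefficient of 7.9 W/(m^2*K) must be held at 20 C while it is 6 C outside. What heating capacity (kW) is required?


dT = 20 - (6) = 14 K
Q = U * A * dT
  = 7.9 * 807 * 14
  = 89254.20 W = 89.25 kW


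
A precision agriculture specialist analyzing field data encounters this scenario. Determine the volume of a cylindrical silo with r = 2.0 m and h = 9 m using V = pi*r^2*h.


V = pi * r^2 * h
  = pi * 2.0^2 * 9
  = pi * 4 * 9
  = 113.10 m^3


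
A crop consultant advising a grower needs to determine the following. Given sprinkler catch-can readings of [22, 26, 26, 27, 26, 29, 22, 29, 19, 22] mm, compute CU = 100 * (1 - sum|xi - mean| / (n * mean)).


xbar = 248 / 10 = 24.800
sum|xi - xbar| = 28.400
CU = 100 * (1 - 28.400 / (10 * 24.800))
   = 100 * (1 - 0.1145)
   = 88.55%


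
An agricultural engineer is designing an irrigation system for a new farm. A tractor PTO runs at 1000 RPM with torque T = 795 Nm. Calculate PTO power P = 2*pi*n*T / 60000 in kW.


P = 2*pi*n*T / 60000
  = 2*pi * 1000 * 795 / 60000
  = 4995132.32 / 60000
  = 83.25 kW


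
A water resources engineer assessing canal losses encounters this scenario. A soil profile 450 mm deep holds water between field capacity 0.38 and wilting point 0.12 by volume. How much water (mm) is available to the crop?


AW = (FC - WP) * D
   = (0.38 - 0.12) * 450
   = 0.26 * 450
   = 117 mm


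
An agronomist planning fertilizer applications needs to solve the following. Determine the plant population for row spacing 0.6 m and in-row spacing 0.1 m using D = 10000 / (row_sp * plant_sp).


D = 10000 / (row_sp * plant_sp)
  = 10000 / (0.6 * 0.1)
  = 10000 / 0.0600
  = 166666.67 plants/ha


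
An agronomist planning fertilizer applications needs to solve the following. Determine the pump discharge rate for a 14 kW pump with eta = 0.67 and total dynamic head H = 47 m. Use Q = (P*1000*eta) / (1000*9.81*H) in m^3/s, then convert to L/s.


Q = (P * 1000 * eta) / (rho * g * H)
  = (14 * 1000 * 0.67) / (1000 * 9.81 * 47)
  = 9380 / 461070
  = 0.02034 m^3/s = 20.34 L/s


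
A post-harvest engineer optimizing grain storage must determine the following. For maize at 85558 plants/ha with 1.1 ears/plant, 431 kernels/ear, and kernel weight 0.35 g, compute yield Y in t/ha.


Y = density * ears * kernels * kw
  = 85558 * 1.1 * 431 * 0.35 g/ha
  = 14197066.73 g/ha
  = 14197.07 kg/ha = 14.20 t/ha


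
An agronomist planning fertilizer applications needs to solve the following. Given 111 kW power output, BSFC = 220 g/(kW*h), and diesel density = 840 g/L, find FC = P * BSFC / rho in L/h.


FC = P * BSFC / rho_fuel
   = 111 * 220 / 840
   = 24420 / 840
   = 29.07 L/h


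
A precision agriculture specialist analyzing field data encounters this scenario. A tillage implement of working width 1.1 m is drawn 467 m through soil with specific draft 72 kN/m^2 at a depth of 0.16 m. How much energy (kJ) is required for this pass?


E = k * d * w * L
  = 72 * 0.16 * 1.1 * 467
  = 5917.82 kJ


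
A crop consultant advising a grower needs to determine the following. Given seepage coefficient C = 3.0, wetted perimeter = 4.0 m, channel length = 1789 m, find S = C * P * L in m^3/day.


S = C * P * L
  = 3.0 * 4.0 * 1789
  = 21468 m^3/day


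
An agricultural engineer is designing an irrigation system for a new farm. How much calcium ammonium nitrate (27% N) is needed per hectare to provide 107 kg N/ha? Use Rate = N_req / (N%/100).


Rate = N_required / (N_content / 100)
     = 107 / (27 / 100)
     = 107 / 0.27
     = 396.30 kg/ha


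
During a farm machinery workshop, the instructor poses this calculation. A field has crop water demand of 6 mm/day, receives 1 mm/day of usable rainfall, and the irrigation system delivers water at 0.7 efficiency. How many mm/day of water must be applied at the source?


IWR = (ETc - Pe) / Ea
    = (6 - 1) / 0.7
    = 5 / 0.7
    = 7.14 mm/day


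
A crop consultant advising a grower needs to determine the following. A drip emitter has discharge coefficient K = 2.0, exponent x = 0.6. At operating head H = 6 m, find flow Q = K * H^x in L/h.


Q = K * H^x
  = 2.0 * 6^0.6
  = 2.0 * 2.9302
  = 5.86 L/h


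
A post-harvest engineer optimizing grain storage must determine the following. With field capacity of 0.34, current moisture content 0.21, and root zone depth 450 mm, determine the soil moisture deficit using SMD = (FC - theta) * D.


SMD = (FC - theta) * D
    = (0.34 - 0.21) * 450
    = 0.130 * 450
    = 58.50 mm


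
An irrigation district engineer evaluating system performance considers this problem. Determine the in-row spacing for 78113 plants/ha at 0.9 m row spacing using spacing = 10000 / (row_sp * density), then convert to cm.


spacing = 10000 / (row_sp * density)
        = 10000 / (0.9 * 78113)
        = 10000 / 70301.70
        = 0.14224 m = 14.22 cm


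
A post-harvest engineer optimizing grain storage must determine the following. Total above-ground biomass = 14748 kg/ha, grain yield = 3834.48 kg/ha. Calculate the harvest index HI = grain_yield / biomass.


HI = grain_yield / biomass
   = 3834.48 / 14748
   = 0.26


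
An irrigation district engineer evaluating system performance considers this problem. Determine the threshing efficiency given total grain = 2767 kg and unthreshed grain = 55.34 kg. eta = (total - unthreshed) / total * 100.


eta = (total - unthreshed) / total * 100
    = (2767 - 55.34) / 2767 * 100
    = 2711.66 / 2767 * 100
    = 98%


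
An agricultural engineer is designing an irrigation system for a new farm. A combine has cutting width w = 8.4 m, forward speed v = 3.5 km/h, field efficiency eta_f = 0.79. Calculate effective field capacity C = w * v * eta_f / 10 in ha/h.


C = w * v * eta_f / 10
  = 8.4 * 3.5 * 0.79 / 10
  = 23.23 / 10
  = 2.32 ha/h


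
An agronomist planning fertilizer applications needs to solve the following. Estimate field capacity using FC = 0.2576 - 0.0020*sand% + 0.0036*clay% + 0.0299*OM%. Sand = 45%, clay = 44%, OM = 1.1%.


FC = 0.2576 - 0.0020*45 + 0.0036*44 + 0.0299*1.1
   = 0.2576 - 0.0900 + 0.1584 + 0.0329
   = 0.3589


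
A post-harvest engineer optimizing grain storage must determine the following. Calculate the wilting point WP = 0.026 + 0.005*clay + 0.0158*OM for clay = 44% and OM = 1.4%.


WP = 0.026 + 0.005*44 + 0.0158*1.4
   = 0.026 + 0.2200 + 0.0221
   = 0.2681


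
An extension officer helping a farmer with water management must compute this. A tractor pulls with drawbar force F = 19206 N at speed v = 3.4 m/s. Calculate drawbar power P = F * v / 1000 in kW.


P = F * v / 1000
  = 19206 * 3.4 / 1000
  = 65300.40 / 1000
  = 65.30 kW


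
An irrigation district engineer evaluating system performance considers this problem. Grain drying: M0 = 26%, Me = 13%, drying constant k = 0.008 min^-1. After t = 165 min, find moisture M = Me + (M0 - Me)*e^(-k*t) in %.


M = Me + (M0 - Me) * e^(-k*t)
  = 13 + (26 - 13) * e^(-0.008*165)
  = 13 + 13 * e^(-1.320)
  = 13 + 13 * 0.26714
  = 13 + 3.4728
  = 16.47%


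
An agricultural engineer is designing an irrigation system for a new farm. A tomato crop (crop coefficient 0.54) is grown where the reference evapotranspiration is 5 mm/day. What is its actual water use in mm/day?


ETc = Kc * ET0
    = 0.54 * 5
    = 2.70 mm/day


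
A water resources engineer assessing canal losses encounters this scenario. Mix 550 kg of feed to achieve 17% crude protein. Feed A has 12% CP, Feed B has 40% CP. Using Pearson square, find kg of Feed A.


parts_A = CP_b - target = 40 - 17 = 23
parts_B = target - CP_a = 17 - 12 = 5
total_parts = 23 + 5 = 28
Feed A = 550 * 23 / 28 = 451.79 kg
Feed B = 550 * 5 / 28 = 98.21 kg

451.79 kg


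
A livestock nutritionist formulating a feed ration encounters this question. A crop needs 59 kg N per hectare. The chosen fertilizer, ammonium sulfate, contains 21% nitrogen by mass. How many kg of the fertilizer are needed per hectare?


Rate = N_required / (N_content / 100)
     = 59 / (21 / 100)
     = 59 / 0.21
     = 280.95 kg/ha


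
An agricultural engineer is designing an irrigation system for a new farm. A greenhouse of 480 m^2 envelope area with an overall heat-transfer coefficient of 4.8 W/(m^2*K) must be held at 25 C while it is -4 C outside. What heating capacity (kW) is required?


dT = 25 - (-4) = 29 K
Q = U * A * dT
  = 4.8 * 480 * 29
  = 66816 W = 66.82 kW


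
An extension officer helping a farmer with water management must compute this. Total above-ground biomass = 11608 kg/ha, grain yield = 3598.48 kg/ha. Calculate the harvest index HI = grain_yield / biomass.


HI = grain_yield / biomass
   = 3598.48 / 11608
   = 0.31


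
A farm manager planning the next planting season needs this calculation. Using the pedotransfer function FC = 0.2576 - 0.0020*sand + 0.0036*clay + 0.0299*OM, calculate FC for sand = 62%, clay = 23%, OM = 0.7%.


FC = 0.2576 - 0.0020*62 + 0.0036*23 + 0.0299*0.7
   = 0.2576 - 0.1240 + 0.0828 + 0.0209
   = 0.2373


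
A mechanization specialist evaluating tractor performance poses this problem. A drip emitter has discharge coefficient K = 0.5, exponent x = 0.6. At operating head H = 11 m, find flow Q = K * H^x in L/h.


Q = K * H^x
  = 0.5 * 11^0.6
  = 0.5 * 4.2154
  = 2.11 L/h


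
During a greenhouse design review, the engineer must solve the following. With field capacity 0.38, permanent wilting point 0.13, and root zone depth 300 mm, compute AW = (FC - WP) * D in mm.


AW = (FC - WP) * D
   = (0.38 - 0.13) * 300
   = 0.25 * 300
   = 75 mm


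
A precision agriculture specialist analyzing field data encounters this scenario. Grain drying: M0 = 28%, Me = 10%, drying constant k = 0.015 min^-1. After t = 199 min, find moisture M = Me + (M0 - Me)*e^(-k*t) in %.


M = Me + (M0 - Me) * e^(-k*t)
  = 10 + (28 - 10) * e^(-0.015*199)
  = 10 + 18 * e^(-2.985)
  = 10 + 18 * 0.05054
  = 10 + 0.9097
  = 10.91%


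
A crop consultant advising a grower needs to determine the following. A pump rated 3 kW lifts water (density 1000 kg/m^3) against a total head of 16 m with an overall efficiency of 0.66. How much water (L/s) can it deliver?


Q = (P * 1000 * eta) / (rho * g * H)
  = (3 * 1000 * 0.66) / (1000 * 9.81 * 16)
  = 1980 / 156960
  = 0.01261 m^3/s = 12.61 L/s


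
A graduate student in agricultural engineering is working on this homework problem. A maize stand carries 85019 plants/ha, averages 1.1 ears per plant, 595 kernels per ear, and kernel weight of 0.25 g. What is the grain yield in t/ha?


Y = density * ears * kernels * kw
  = 85019 * 1.1 * 595 * 0.25 g/ha
  = 13911233.88 g/ha
  = 13911.23 kg/ha = 13.91 t/ha


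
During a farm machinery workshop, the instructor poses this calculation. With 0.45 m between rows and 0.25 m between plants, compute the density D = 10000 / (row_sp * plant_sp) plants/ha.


D = 10000 / (row_sp * plant_sp)
  = 10000 / (0.45 * 0.25)
  = 10000 / 0.1125
  = 88888.89 plants/ha


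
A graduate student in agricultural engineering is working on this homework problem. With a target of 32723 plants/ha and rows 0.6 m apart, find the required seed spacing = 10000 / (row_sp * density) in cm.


spacing = 10000 / (row_sp * density)
        = 10000 / (0.6 * 32723)
        = 10000 / 19633.80
        = 0.50933 m = 50.93 cm


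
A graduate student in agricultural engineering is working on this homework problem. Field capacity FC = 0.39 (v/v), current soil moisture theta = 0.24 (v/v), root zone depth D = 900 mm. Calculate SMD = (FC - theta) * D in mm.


SMD = (FC - theta) * D
    = (0.39 - 0.24) * 900
    = 0.150 * 900
    = 135 mm


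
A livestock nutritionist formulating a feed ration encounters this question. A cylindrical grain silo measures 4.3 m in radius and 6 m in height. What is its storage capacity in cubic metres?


V = pi * r^2 * h
  = pi * 4.3^2 * 6
  = pi * 18.49 * 6
  = 348.53 m^3


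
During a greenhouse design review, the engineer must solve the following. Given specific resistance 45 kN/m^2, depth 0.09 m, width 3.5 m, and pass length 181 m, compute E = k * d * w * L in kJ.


E = k * d * w * L
  = 45 * 0.09 * 3.5 * 181
  = 2565.68 kJ


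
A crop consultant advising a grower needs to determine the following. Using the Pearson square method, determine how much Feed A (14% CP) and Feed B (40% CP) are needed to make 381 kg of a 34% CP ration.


parts_A = CP_b - target = 40 - 34 = 6
parts_B = target - CP_a = 34 - 14 = 20
total_parts = 6 + 20 = 26
Feed A = 381 * 6 / 26 = 87.92 kg
Feed B = 381 * 20 / 26 = 293.08 kg

87.92 kg


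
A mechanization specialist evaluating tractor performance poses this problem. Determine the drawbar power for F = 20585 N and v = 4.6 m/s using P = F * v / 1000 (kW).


P = F * v / 1000
  = 20585 * 4.6 / 1000
  = 94691 / 1000
  = 94.69 kW


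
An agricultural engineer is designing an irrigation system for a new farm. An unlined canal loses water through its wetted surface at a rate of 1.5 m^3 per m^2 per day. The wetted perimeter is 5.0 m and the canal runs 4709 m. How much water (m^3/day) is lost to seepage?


S = C * P * L
  = 1.5 * 5.0 * 4709
  = 35317.50 m^3/day


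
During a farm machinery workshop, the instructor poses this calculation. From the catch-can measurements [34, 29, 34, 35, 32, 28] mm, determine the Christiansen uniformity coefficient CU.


xbar = 192 / 6 = 32
sum|xi - xbar| = 14
CU = 100 * (1 - 14 / (6 * 32))
   = 100 * (1 - 0.0729)
   = 92.71%


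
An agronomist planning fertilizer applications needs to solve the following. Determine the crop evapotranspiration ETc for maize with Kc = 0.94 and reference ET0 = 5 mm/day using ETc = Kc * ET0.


ETc = Kc * ET0
    = 0.94 * 5
    = 4.70 mm/day


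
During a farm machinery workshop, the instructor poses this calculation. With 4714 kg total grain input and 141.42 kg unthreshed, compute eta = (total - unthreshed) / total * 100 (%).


eta = (total - unthreshed) / total * 100
    = (4714 - 141.42) / 4714 * 100
    = 4572.58 / 4714 * 100
    = 97%


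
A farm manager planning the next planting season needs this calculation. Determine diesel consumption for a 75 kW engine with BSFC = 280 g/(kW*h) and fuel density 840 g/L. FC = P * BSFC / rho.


FC = P * BSFC / rho_fuel
   = 75 * 280 / 840
   = 21000 / 840
   = 25 L/h


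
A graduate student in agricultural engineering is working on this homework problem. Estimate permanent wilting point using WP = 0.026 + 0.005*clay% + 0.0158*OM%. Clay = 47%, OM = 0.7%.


WP = 0.026 + 0.005*47 + 0.0158*0.7
   = 0.026 + 0.2350 + 0.0111
   = 0.2721


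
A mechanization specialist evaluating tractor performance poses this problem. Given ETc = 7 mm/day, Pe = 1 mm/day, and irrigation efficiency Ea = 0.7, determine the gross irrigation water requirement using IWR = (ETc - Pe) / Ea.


IWR = (ETc - Pe) / Ea
    = (7 - 1) / 0.7
    = 6 / 0.7
    = 8.57 mm/day


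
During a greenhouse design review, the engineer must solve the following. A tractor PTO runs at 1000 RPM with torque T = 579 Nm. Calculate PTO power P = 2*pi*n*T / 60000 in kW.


P = 2*pi*n*T / 60000
  = 2*pi * 1000 * 579 / 60000
  = 3637964.29 / 60000
  = 60.63 kW


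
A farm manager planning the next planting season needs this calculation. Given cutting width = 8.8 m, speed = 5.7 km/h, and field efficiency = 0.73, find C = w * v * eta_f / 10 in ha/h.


C = w * v * eta_f / 10
  = 8.8 * 5.7 * 0.73 / 10
  = 36.62 / 10
  = 3.66 ha/h


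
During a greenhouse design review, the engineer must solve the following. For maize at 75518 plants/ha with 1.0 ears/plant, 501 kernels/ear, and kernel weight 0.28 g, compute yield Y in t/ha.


Y = density * ears * kernels * kw
  = 75518 * 1.0 * 501 * 0.28 g/ha
  = 10593665.04 g/ha
  = 10593.67 kg/ha = 10.59 t/ha


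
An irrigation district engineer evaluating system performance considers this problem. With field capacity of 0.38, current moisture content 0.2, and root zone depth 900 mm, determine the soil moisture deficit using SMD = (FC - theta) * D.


SMD = (FC - theta) * D
    = (0.38 - 0.2) * 900
    = 0.180 * 900
    = 162 mm


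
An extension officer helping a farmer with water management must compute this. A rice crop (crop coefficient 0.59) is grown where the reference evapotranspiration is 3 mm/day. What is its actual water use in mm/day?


ETc = Kc * ET0
    = 0.59 * 3
    = 1.77 mm/day


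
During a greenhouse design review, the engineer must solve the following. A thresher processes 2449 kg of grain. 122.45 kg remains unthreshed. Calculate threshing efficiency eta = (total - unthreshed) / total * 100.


eta = (total - unthreshed) / total * 100
    = (2449 - 122.45) / 2449 * 100
    = 2326.55 / 2449 * 100
    = 95%


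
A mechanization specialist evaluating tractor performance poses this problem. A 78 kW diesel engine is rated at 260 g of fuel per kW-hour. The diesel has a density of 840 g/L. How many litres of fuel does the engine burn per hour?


FC = P * BSFC / rho_fuel
   = 78 * 260 / 840
   = 20280 / 840
   = 24.14 L/h


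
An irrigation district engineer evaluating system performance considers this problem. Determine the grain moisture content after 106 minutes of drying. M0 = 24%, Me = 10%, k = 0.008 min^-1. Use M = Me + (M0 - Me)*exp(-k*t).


M = Me + (M0 - Me) * e^(-k*t)
  = 10 + (24 - 10) * e^(-0.008*106)
  = 10 + 14 * e^(-0.848)
  = 10 + 14 * 0.42827
  = 10 + 5.9958
  = 16.00%


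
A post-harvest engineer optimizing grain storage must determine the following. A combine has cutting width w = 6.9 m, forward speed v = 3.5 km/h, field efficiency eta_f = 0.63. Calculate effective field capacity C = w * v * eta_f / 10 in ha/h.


C = w * v * eta_f / 10
  = 6.9 * 3.5 * 0.63 / 10
  = 15.21 / 10
  = 1.52 ha/h


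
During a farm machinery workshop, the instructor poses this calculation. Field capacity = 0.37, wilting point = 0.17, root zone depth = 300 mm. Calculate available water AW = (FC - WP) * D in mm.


AW = (FC - WP) * D
   = (0.37 - 0.17) * 300
   = 0.20 * 300
   = 60 mm


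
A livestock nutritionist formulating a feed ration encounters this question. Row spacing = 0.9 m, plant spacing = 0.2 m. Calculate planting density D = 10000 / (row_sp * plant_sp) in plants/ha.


D = 10000 / (row_sp * plant_sp)
  = 10000 / (0.9 * 0.2)
  = 10000 / 0.1800
  = 55555.56 plants/ha


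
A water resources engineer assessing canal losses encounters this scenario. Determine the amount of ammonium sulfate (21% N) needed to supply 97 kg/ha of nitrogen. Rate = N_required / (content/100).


Rate = N_required / (N_content / 100)
     = 97 / (21 / 100)
     = 97 / 0.21
     = 461.90 kg/ha


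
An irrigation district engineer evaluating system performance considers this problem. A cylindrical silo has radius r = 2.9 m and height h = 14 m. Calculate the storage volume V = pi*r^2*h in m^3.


V = pi * r^2 * h
  = pi * 2.9^2 * 14
  = pi * 8.41 * 14
  = 369.89 m^3


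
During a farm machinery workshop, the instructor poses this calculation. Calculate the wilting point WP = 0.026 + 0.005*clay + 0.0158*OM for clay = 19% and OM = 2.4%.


WP = 0.026 + 0.005*19 + 0.0158*2.4
   = 0.026 + 0.0950 + 0.0379
   = 0.1589
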